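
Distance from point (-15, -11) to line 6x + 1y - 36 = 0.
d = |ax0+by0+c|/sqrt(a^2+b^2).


|6*(-15) + 1*(-11) - 36| = |-137| = 137
sqrt(36 + 1) = sqrt(37) = 6.0828
d = 137/sqrt(37) = 22.5227

22.5227


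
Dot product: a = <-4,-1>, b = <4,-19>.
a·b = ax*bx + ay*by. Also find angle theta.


a·b = -4*4 - 1*(-19) = -16 + 19 = 3
|a| = sqrt(16+1) = 4.1231
|b| = sqrt(16+361) = 19.4165
cos(theta) = 3/(sqrt(17)*sqrt(377)) = 3/sqrt(6409) = 0.037474
theta = arccos(3/sqrt(6409)) = 87.8524 degrees

a·b = 3, theta = 87.8524 deg


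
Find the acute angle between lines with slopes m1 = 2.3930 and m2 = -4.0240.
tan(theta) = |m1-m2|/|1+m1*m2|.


m1-m2 = 6.417
1+m1*m2 = -8.629432
tan(theta) = |6.417/(-8.629432)| = 0.743618
theta = arctan(|6.417/(-8.629432)|) = 36.6352 degrees (acute angle)

36.6352 degrees


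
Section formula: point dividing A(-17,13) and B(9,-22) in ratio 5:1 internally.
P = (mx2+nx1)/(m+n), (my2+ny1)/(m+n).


Px = (5*9 + 1*(-17))/6 = 28/6 = 4.6667
Py = (5*(-22) + 1*13)/6 = -97/6 = -16.1667

P = (4.6667, -16.1667)


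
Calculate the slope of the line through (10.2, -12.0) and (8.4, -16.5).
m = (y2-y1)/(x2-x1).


dy = -16.5 + 12.0 = -4.5
dx = 8.4 - 10.2 = -1.8
m = -4.5/(-1.8) = 2.5000

m = 2.5000


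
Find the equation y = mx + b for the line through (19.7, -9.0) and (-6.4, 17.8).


m = (26.8)/(-26.1) = -1.0268
b = y1 - m*x1 = -9.0 - (26.8*19.7)/(-26.1) = -9.0 + 20.2284 = 11.2284

y = -1.0268x + 11.2284


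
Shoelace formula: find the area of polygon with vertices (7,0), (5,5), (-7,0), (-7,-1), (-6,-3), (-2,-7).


sum(xi*y_{i+1}) = 7*5 + 5*0 - 7*(-1) - 7*(-3) - 6*(-7) - 2*0 = 105
sum(yi*x_{i+1}) = 0*5 + 5*(-7) + 0*(-7) - 1*(-6) - 3*(-2) - 7*7 = -72
Area = |105 + 72|/2 = 177/2 = 88.5000

88.5000 sq units


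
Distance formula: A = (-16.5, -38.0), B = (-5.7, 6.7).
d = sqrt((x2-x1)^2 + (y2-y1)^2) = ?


dx = -5.7 + 16.5 = 10.8
dy = 6.7 + 38.0 = 44.7
d = sqrt(116.64 + 1998.09) = sqrt(2114.73) = 45.9862

45.9862


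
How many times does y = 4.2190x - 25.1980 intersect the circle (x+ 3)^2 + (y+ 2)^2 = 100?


Substitute y = 4.2190x - 25.1980: (x+ 3)^2 + (4.2190x- 25.1980+ 2)^2 = 100
Expand to Ax^2 + Bx + C = 0, where b-k = -23.198
A = 1+m^2 = 18.799961
B = 2(m(b-k) - h) = 2(4.2190*(-23.198) + 3) = -189.744724
C = h^2 + (b-k)^2 - r^2 = 9 + 538.147204 - 100 = 447.147204
disc = B^2-4AC = 36003.0603 - 33625.4000 = 2377.6603
disc > 0

2 intersection points


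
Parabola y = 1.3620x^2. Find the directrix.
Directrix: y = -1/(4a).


a = 1.3620
1/(4a) = 0.1836
directrix: y = -0.1836 = -0.1836

y = -0.1836


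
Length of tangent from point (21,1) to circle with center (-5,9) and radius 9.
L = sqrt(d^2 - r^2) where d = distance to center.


d = sqrt((21+ 5)^2 + (1-9)^2) = sqrt(676+64) = 27.2029
L = sqrt(740.0000 - 81) = sqrt(659.0000) = 25.6710

25.6710


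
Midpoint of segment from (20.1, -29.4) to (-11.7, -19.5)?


Mx = (20.1 - 11.7)/2 = 8.4/2 = 4.2000
My = (-29.4 - 19.5)/2 = -48.9/2 = -24.4500

(4.2000, -24.4500)


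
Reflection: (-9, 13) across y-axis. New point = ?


Reflection rule for y-axis: (-x, y)
(-9, 13) -> (9, 13)

(9, 13)


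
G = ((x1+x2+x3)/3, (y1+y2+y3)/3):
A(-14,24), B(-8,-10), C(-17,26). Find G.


Gx = (-14- 8- 17)/3 = -39/3 = -13.0000
Gy = (24- 10+26)/3 = 40/3 = 13.3333

G = (-13.0000, 13.3333)


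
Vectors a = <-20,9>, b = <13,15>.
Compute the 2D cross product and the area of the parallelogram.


cross = -20*15 - 9*13 = -300 - 117 = -417
Parallelogram area = |-417| = 417

cross = -417, parallelogram area = 417


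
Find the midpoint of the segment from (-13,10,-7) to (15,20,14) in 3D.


Mx = (-13+15)/2 = 1.0000
My = (10+20)/2 = 15.0000
Mz = (-7+14)/2 = 3.5000

M = (1.0000, 15.0000, 3.5000)


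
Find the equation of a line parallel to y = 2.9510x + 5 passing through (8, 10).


Parallel lines have equal slopes.
m2 = 2.9510
b2 = 10 - 2.9510*8 = -13.6080

y = 2.9510x - 13.6080


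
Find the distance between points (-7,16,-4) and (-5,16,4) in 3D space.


dx=2, dy=0, dz=8
d = sqrt(4+0+64) = sqrt(68) = 8.2462

8.2462


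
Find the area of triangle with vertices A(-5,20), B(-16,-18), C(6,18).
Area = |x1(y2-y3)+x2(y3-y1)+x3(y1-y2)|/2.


-5*(-18-18) = 180
-16*(18-20) = 32
6*(20+ 18) = 228
sum = 440
Area = |440|/2 = 220.0000

220.0000 sq units


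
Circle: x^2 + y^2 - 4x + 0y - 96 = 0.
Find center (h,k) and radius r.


h = -D/2 = 4/2 = 2
k = -E/2 = 0/2 = 0
r^2 = h^2 + k^2 - F = 4 + 0 + 96 = 100
r = 10

Center (2, 0), radius = 10


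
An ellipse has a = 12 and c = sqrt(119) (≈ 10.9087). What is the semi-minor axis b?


b^2 = 12^2 - (sqrt(119))^2 = 144 - 119 = 25
b = sqrt(25) = 5

b = 5


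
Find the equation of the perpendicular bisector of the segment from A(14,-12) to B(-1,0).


Midpoint = (6.5, -6)
Slope of AB = dy/dx = 12/(-15) = -0.8000
Perp slope = -dx/dy = 15/12 = 1.2500
b = My - (perp slope)*Mx = -6 + (-15*6.5)/12 = -6 - 8.1250 = -14.1250

y = 1.2500x - 14.1250


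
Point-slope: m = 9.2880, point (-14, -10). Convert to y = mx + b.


y + 10 = 9.2880(x + 14)
y = 9.2880x - 10 - 9.2880*(-14)
y = 9.2880x + 120.0320

y = 9.2880x + 120.0320


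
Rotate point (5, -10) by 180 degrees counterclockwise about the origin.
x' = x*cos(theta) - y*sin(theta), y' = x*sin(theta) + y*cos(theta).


cos(180) = -1, sin(180) = 0
x' = 5*(-1) + 10*0 = -5
y' = 5*0 - 10*(-1) = 10

(-5, 10)


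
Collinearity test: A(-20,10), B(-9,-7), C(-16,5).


-20*(-7-5) - 9*(5-10) - 16*(10+ 7)
= 240 + 45 - 272 = 13

No, not collinear (determinant = 13)


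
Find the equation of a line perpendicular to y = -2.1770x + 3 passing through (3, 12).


Perpendicular slope = -1/m1 = -1/(-2.1770) = 0.4593
b2 = y0 - m2*x0 = 12 + 3/(-2.1770) = 12 - 1.3780 = 10.6220

y = 0.4593x + 10.6220


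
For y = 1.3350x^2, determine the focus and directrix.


a = 1.3350
1/(4a) = 0.1873
Focus = (0, 0.1873)
Directrix: y = -0.1873

Focus = (0, 0.1873), Directrix: y = -0.1873


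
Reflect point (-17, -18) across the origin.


Reflection rule for origin: (-x, -y)
(-17, -18) -> (17, 18)

(17, 18)


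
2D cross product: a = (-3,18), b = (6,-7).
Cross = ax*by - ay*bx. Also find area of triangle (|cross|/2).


cross = -3*(-7) - 18*6 = 21 - 108 = -87
Triangle area = |-87|/2 = 87/2 = 43.5000

cross = -87, triangle area = 43.5000


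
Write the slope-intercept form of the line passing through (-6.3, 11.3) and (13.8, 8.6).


m = (-2.7)/(20.1) = -0.1343
b = y1 - m*x1 = 11.3 - (-2.7*(-6.3))/(20.1) = 11.3 - 0.8463 = 10.4537

y = -0.1343x + 10.4537


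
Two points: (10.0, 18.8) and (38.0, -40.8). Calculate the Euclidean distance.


dx = 38.0 - 10.0 = 28.0
dy = -40.8 - 18.8 = -59.6
d = sqrt(784.0 + 3552.16) = sqrt(4336.16) = 65.8495

65.8495


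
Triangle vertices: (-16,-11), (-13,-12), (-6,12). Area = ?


-16*(-12-12) = 384
-13*(12+ 11) = -299
-6*(-11+ 12) = -6
sum = 79
Area = |79|/2 = 39.5000

39.5000 sq units


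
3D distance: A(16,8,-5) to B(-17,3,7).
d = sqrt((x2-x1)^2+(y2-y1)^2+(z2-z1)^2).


dx=-33, dy=-5, dz=12
d = sqrt(1089+25+144) = sqrt(1258) = 35.4683

35.4683


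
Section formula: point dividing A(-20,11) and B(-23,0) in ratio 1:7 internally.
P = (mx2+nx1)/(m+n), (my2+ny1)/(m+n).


Px = (1*(-23) + 7*(-20))/8 = -163/8 = -20.3750
Py = (1*0 + 7*11)/8 = 77/8 = 9.6250

P = (-20.3750, 9.6250)


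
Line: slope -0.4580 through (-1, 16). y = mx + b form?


y - 16 = -0.4580(x + 1)
y = -0.4580x + 16 + 0.4580*(-1)
y = -0.4580x + 15.5420

y = -0.4580x + 15.5420


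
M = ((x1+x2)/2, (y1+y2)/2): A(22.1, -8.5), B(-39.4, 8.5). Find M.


Mx = (22.1 - 39.4)/2 = -17.3/2 = -8.6500
My = (-8.5 + 8.5)/2 = 0.0/2 = 0

(-8.6500, 0)


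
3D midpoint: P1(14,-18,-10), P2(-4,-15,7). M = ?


Mx = (14- 4)/2 = 5.0000
My = (-18- 15)/2 = -16.5000
Mz = (-10+7)/2 = -1.5000

M = (5.0000, -16.5000, -1.5000)


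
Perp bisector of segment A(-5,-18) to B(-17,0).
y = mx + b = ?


Midpoint = (-11, -9)
Slope of AB = dy/dx = 18/(-12) = -1.5000
Perp slope = -dx/dy = 12/18 = 0.6667
b = My - (perp slope)*Mx = -9 + (-12*(-11))/18 = -9 + 7.3333 = -1.6667

y = 0.6667x - 1.6667


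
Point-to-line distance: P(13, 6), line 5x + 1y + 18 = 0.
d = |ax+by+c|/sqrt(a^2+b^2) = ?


|5*13 + 1*6 + 18| = |89| = 89
sqrt(25 + 1) = sqrt(26) = 5.0990
d = 89/sqrt(26) = 17.4543

17.4543


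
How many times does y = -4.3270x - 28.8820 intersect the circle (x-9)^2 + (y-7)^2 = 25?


Substitute y = -4.3270x - 28.8820: (x-9)^2 + (-4.3270x- 28.8820-7)^2 = 25
Expand to Ax^2 + Bx + C = 0, where b-k = -35.882
A = 1+m^2 = 19.722929
B = 2(m(b-k) - h) = 2(-4.3270*(-35.882) - 9) = 292.522828
C = h^2 + (b-k)^2 - r^2 = 81 + 1287.517924 - 25 = 1343.517924
disc = B^2-4AC = 85569.6049 - 105992.4345 = -20422.8296
disc < 0

0 intersection points


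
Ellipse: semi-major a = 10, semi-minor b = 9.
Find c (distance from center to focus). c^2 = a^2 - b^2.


c^2 = 10^2 - 9^2 = 100 - 81 = 19
c = sqrt(19) = 4.3589

c = 4.3589


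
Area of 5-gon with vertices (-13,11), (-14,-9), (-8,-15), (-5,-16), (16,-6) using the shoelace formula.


sum(xi*y_{i+1}) = -13*(-9) - 14*(-15) - 8*(-16) - 5*(-6) + 16*11 = 661
sum(yi*x_{i+1}) = 11*(-14) - 9*(-8) - 15*(-5) - 16*16 - 6*(-13) = -185
Area = |661 + 185|/2 = 846/2 = 423.0000

423.0000 sq units


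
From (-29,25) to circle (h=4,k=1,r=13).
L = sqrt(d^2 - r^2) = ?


d = sqrt((-29-4)^2 + (25-1)^2) = sqrt(1089+576) = 40.8044
L = sqrt(1665.0000 - 169) = sqrt(1496.0000) = 38.6782

38.6782


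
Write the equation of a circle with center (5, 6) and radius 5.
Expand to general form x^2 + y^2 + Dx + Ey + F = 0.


(x-5)^2 + (y-6)^2 = 5^2
D = -2h = -10, E = -2k = -12
F = h^2+k^2-r^2 = 25+36-25 = 36

x^2 + y^2 - 10x - 12y + 36 = 0


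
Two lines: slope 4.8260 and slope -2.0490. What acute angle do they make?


m1-m2 = 6.875
1+m1*m2 = -8.888474
tan(theta) = |6.875/(-8.888474)| = 0.773474
theta = arctan(|6.875/(-8.888474)|) = 37.7210 degrees (acute angle)

37.7210 degrees


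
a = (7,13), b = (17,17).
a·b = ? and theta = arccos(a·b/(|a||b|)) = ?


a·b = 7*17 + 13*17 = 119 + 221 = 340
|a| = sqrt(49+169) = 14.7648
|b| = sqrt(289+289) = 24.0416
cos(theta) = 340/(sqrt(218)*sqrt(578)) = 340/sqrt(126004) = 0.957826
theta = arccos(340/sqrt(126004)) = 16.6992 degrees

a·b = 340, theta = 16.6992 deg


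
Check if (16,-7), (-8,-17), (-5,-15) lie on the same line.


16*(-17+ 15) - 8*(-15+ 7) - 5*(-7+ 17)
= -32 + 64 - 50 = -18

No, not collinear (determinant = -18)


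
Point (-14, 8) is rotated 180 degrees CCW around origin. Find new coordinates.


cos(180) = -1, sin(180) = 0
x' = -14*(-1) - 8*0 = 14
y' = -14*0 + 8*(-1) = -8

(14, -8)


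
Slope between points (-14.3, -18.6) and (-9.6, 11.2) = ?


dy = 11.2 + 18.6 = 29.8
dx = -9.6 + 14.3 = 4.7
m = 29.8/4.7 = 6.3404

m = 6.3404


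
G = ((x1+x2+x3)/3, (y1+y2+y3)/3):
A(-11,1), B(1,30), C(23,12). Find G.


Gx = (-11+1+23)/3 = 13/3 = 4.3333
Gy = (1+30+12)/3 = 43/3 = 14.3333

G = (4.3333, 14.3333)


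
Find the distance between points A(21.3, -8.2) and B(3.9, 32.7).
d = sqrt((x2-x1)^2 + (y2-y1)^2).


dx = 3.9 - 21.3 = -17.4
dy = 32.7 + 8.2 = 40.9
d = sqrt(302.76 + 1672.81) = sqrt(1975.57) = 44.4474

44.4474


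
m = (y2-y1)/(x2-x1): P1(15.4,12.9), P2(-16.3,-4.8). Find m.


dy = -4.8 - 12.9 = -17.7
dx = -16.3 - 15.4 = -31.7
m = -17.7/(-31.7) = 0.5584

m = 0.5584


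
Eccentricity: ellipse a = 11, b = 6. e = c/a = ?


c = sqrt(121-36) = sqrt(85) = 9.2195
e = c/a = sqrt(85)/11 = 0.8381

e = 0.8381


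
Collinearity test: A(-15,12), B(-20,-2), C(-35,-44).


-15*(-2+ 44) - 20*(-44-12) - 35*(12+ 2)
= -630 + 1120 - 490 = 0

Yes, collinear (determinant = 0)


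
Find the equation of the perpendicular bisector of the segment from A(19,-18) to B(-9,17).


Midpoint = (5, -0.5)
Slope of AB = dy/dx = 35/(-28) = -1.2500
Perp slope = -dx/dy = 28/35 = 0.8000
b = My - (perp slope)*Mx = -0.5 + (-28*5)/35 = -0.5 - 4.0000 = -4.5000

y = 0.8000x - 4.5000


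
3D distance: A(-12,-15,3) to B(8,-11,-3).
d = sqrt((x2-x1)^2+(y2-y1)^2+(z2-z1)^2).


dx=20, dy=4, dz=-6
d = sqrt(400+16+36) = sqrt(452) = 21.2603

21.2603


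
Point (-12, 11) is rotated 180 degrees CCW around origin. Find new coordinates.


cos(180) = -1, sin(180) = 0
x' = -12*(-1) - 11*0 = 12
y' = -12*0 + 11*(-1) = -11

(12, -11)


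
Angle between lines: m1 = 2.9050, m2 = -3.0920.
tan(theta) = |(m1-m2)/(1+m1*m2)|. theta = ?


m1-m2 = 5.997
1+m1*m2 = -7.98226
tan(theta) = |5.997/(-7.98226)| = 0.751291
theta = arctan(|5.997/(-7.98226)|) = 36.9172 degrees (acute angle)

36.9172 degrees


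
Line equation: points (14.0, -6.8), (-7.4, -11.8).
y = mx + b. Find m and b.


m = (-5)/(-21.4) = 0.2336
b = y1 - m*x1 = -6.8 - (-5*14.0)/(-21.4) = -6.8 - 3.2710 = -10.0710

y = 0.2336x - 10.0710


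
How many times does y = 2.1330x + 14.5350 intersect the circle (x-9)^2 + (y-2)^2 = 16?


Substitute y = 2.1330x + 14.5350: (x-9)^2 + (2.1330x+14.5350-2)^2 = 16
Expand to Ax^2 + Bx + C = 0, where b-k = 12.535
A = 1+m^2 = 5.549689
B = 2(m(b-k) - h) = 2(2.1330*12.535 - 9) = 35.47431
C = h^2 + (b-k)^2 - r^2 = 81 + 157.126225 - 16 = 222.126225
disc = B^2-4AC = 1258.4267 - 4930.9259 = -3672.4992
disc < 0

0 intersection points


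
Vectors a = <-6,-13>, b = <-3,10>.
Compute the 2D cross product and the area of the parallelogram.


cross = -6*10 + 13*(-3) = -60 - 39 = -99
Parallelogram area = |-99| = 99

cross = -99, parallelogram area = 99


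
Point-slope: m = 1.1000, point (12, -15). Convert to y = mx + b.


y + 15 = 1.1000(x - 12)
y = 1.1000x - 15 - 1.1000*12
y = 1.1000x - 28.2000

y = 1.1000x - 28.2000


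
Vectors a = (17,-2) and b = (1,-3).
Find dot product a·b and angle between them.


a·b = 17*1 - 2*(-3) = 17 + 6 = 23
|a| = sqrt(289+4) = 17.1172
|b| = sqrt(1+9) = 3.1623
cos(theta) = 23/(sqrt(293)*sqrt(10)) = 23/sqrt(2930) = 0.424907
theta = arccos(23/sqrt(2930)) = 64.8552 degrees

a·b = 23, theta = 64.8552 deg


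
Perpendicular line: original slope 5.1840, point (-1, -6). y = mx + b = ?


Perpendicular slope = -1/m1 = -1/5.1840 = -0.1929
b2 = y0 - m2*x0 = -6 - 1/5.1840 = -6 - 0.1929 = -6.1929

y = -0.1929x - 6.1929


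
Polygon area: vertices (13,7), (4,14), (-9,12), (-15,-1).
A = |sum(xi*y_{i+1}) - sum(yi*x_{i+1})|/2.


sum(xi*y_{i+1}) = 13*14 + 4*12 - 9*(-1) - 15*7 = 134
sum(yi*x_{i+1}) = 7*4 + 14*(-9) + 12*(-15) - 1*13 = -291
Area = |134 + 291|/2 = 425/2 = 212.5000

212.5000 sq units


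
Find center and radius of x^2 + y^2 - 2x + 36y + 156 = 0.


h = -D/2 = 2/2 = 1
k = -E/2 = -36/2 = -18
r^2 = h^2 + k^2 - F = 1 + 324 - 156 = 169
r = 13

Center (1, -18), radius = 13


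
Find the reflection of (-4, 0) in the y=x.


Reflection rule for y=x: (y, x)
(-4, 0) -> (0, -4)

(0, -4)


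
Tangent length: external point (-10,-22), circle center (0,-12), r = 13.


d = sqrt((-10-0)^2 + (-22+ 12)^2) = sqrt(100+100) = 14.1421
L = sqrt(200.0000 - 169) = sqrt(31.0000) = 5.5678

5.5678


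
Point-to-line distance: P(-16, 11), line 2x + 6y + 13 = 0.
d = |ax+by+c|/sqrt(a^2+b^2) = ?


|2*(-16) + 6*11 + 13| = |47| = 47
sqrt(4 + 36) = sqrt(40) = 6.3246
d = 47/sqrt(40) = 7.4314

7.4314


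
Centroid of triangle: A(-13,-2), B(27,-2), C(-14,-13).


Gx = (-13+27- 14)/3 = 0/3 = 0
Gy = (-2- 2- 13)/3 = -17/3 = -5.6667

G = (0, -5.6667)


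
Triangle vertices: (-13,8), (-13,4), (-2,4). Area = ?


-13*(4-4) = 0
-13*(4-8) = 52
-2*(8-4) = -8
sum = 44
Area = |44|/2 = 22.0000

22.0000 sq units


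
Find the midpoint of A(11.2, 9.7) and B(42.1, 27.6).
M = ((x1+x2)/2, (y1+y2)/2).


Mx = (11.2 + 42.1)/2 = 53.3/2 = 26.6500
My = (9.7 + 27.6)/2 = 37.3/2 = 18.6500

(26.6500, 18.6500)


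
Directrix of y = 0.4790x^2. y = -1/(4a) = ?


a = 0.4790
1/(4a) = 0.5219
directrix: y = -0.5219 = -0.5219

y = -0.5219


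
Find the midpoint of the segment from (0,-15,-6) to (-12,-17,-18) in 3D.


Mx = (0- 12)/2 = -6.0000
My = (-15- 17)/2 = -16.0000
Mz = (-6- 18)/2 = -12.0000

M = (-6.0000, -16.0000, -12.0000)


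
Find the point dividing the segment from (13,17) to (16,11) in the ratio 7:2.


Px = (7*16 + 2*13)/9 = 138/9 = 15.3333
Py = (7*11 + 2*17)/9 = 111/9 = 12.3333

P = (15.3333, 12.3333)


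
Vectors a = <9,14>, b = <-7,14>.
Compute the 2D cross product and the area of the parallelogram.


cross = 9*14 - 14*(-7) = 126 + 98 = 224
Parallelogram area = |224| = 224

cross = 224, parallelogram area = 224


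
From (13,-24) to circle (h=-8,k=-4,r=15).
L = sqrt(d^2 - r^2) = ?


d = sqrt((13+ 8)^2 + (-24+ 4)^2) = sqrt(441+400) = 29.0000
L = sqrt(841.0000 - 225) = sqrt(616.0000) = 24.8193

24.8193


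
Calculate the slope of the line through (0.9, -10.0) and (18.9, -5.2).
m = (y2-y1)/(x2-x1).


dy = -5.2 + 10.0 = 4.8
dx = 18.9 - 0.9 = 18.0
m = 4.8/18.0 = 0.2667

m = 0.2667


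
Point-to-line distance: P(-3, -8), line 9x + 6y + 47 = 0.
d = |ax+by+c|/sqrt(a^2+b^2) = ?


|9*(-3) + 6*(-8) + 47| = |-28| = 28
sqrt(81 + 36) = sqrt(117) = 10.8167
d = 28/sqrt(117) = 2.5886

2.5886


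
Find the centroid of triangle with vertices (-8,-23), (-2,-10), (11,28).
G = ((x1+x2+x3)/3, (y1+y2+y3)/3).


Gx = (-8- 2+11)/3 = 1/3 = 0.3333
Gy = (-23- 10+28)/3 = -5/3 = -1.6667

G = (0.3333, -1.6667)


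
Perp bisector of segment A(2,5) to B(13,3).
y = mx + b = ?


Midpoint = (7.5, 4)
Slope of AB = dy/dx = -2/11 = -0.1818
Perp slope = -dx/dy = 11/2 = 5.5000
b = My - (perp slope)*Mx = 4 + (11*7.5)/(-2) = 4 - 41.2500 = -37.2500

y = 5.5000x - 37.2500


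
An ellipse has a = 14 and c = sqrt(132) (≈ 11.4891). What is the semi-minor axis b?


b^2 = 14^2 - (sqrt(132))^2 = 196 - 132 = 64
b = sqrt(64) = 8

b = 8


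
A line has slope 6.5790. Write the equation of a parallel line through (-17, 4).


Parallel lines have equal slopes.
m2 = 6.5790
b2 = 4 - 6.5790*(-17) = 115.8430

y = 6.5790x + 115.8430


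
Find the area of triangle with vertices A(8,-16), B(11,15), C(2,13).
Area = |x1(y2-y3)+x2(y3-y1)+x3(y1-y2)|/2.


8*(15-13) = 16
11*(13+ 16) = 319
2*(-16-15) = -62
sum = 273
Area = |273|/2 = 136.5000

136.5000 sq units


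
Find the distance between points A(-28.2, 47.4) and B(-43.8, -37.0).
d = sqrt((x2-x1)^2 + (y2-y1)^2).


dx = -43.8 + 28.2 = -15.6
dy = -37.0 - 47.4 = -84.4
d = sqrt(243.36 + 7123.36) = sqrt(7366.72) = 85.8296

85.8296


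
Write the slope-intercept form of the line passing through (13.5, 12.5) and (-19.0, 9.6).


m = (-2.9)/(-32.5) = 0.0892
b = y1 - m*x1 = 12.5 - (-2.9*13.5)/(-32.5) = 12.5 - 1.2046 = 11.2954

y = 0.0892x + 11.2954


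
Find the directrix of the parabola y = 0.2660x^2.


a = 0.2660
1/(4a) = 0.9398
directrix: y = -0.9398 = -0.9398

y = -0.9398


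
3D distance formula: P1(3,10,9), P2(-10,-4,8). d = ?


dx=-13, dy=-14, dz=-1
d = sqrt(169+196+1) = sqrt(366) = 19.1311

19.1311


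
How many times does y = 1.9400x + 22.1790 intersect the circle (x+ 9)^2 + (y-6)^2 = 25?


Substitute y = 1.9400x + 22.1790: (x+ 9)^2 + (1.9400x+22.1790-6)^2 = 25
Expand to Ax^2 + Bx + C = 0, where b-k = 16.179
A = 1+m^2 = 4.7636
B = 2(m(b-k) - h) = 2(1.9400*16.179 + 9) = 80.77452
C = h^2 + (b-k)^2 - r^2 = 81 + 261.760041 - 25 = 317.760041
disc = B^2-4AC = 6524.5231 - 6054.7269 = 469.7962
disc > 0

2 intersection points


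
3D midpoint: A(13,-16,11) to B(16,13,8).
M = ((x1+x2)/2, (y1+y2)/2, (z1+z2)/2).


Mx = (13+16)/2 = 14.5000
My = (-16+13)/2 = -1.5000
Mz = (11+8)/2 = 9.5000

M = (14.5000, -1.5000, 9.5000)


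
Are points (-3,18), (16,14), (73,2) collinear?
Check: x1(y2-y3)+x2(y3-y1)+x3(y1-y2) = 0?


-3*(14-2) + 16*(2-18) + 73*(18-14)
= -36 - 256 + 292 = 0

Yes, collinear (determinant = 0)


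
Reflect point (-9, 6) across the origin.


Reflection rule for origin: (-x, -y)
(-9, 6) -> (9, -6)

(9, -6)


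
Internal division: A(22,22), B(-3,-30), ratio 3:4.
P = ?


Px = (3*(-3) + 4*22)/7 = 79/7 = 11.2857
Py = (3*(-30) + 4*22)/7 = -2/7 = -0.2857

P = (11.2857, -0.2857)


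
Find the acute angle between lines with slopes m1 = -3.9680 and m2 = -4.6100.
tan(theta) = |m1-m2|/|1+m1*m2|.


m1-m2 = 0.642
1+m1*m2 = 19.29248
tan(theta) = |0.642/19.29248| = 0.033277
theta = arctan(|0.642/19.29248|) = 1.9059 degrees (acute angle)

1.9059 degrees


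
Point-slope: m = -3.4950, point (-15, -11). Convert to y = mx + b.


y + 11 = -3.4950(x + 15)
y = -3.4950x - 11 + 3.4950*(-15)
y = -3.4950x - 63.4250

y = -3.4950x - 63.4250


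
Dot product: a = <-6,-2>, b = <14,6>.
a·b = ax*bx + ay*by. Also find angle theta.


a·b = -6*14 - 2*6 = -84 - 12 = -96
|a| = sqrt(36+4) = 6.3246
|b| = sqrt(196+36) = 15.2315
cos(theta) = -96/(sqrt(40)*sqrt(232)) = -96/sqrt(9280) = -0.996546
theta = arccos(-96/sqrt(9280)) = 175.2364 degrees

a·b = -96, theta = 175.2364 deg


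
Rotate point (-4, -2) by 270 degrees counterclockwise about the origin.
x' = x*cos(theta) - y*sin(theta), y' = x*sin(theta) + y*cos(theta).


cos(270) = 0, sin(270) = -1
x' = -4*0 + 2*(-1) = -2
y' = -4*(-1) - 2*0 = 4

(-2, 4)


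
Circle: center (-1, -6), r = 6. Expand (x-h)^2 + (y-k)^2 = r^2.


(x+ 1)^2 + (y+ 6)^2 = 6^2
D = -2h = 2, E = -2k = 12
F = h^2+k^2-r^2 = 1+36-36 = 1

x^2 + y^2 + 2x + 12y + 1 = 0


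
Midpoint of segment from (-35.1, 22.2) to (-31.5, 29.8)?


Mx = (-35.1 - 31.5)/2 = -66.6/2 = -33.3000
My = (22.2 + 29.8)/2 = 52.0/2 = 26.0000

(-33.3000, 26.0000)


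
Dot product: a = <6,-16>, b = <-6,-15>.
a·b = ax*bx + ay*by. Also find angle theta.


a·b = 6*(-6) - 16*(-15) = -36 + 240 = 204
|a| = sqrt(36+256) = 17.0880
|b| = sqrt(36+225) = 16.1555
cos(theta) = 204/(sqrt(292)*sqrt(261)) = 204/sqrt(76212) = 0.738956
theta = arccos(204/sqrt(76212)) = 42.3575 degrees

a·b = 204, theta = 42.3575 deg


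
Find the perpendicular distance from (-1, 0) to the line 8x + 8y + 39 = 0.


|8*(-1) + 8*0 + 39| = |31| = 31
sqrt(64 + 64) = sqrt(128) = 11.3137
d = 31/sqrt(128) = 2.7400

2.7400


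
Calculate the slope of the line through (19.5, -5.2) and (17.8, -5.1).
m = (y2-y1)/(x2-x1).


dy = -5.1 + 5.2 = 0.1
dx = 17.8 - 19.5 = -1.7
m = 0.1/(-1.7) = -0.0588

m = -0.0588


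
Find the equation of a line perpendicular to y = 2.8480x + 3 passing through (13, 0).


Perpendicular slope = -1/m1 = -1/2.8480 = -0.3511
b2 = y0 - m2*x0 = 0 + 13/2.8480 = 0 + 4.5646 = 4.5646

y = -0.3511x + 4.5646


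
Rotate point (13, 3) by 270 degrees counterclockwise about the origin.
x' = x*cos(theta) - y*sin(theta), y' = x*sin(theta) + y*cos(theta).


cos(270) = 0, sin(270) = -1
x' = 13*0 - 3*(-1) = 3
y' = 13*(-1) + 3*0 = -13

(3, -13)


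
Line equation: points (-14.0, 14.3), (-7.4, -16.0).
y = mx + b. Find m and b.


m = (-30.3)/(6.6) = -4.5909
b = y1 - m*x1 = 14.3 - (-30.3*(-14.0))/(6.6) = 14.3 - 64.2727 = -49.9727

y = -4.5909x - 49.9727


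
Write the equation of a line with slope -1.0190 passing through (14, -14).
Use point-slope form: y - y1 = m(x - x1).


y + 14 = -1.0190(x - 14)
y = -1.0190x - 14 + 1.0190*14
y = -1.0190x + 0.2660

y = -1.0190x + 0.2660


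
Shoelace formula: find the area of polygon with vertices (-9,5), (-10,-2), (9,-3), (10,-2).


sum(xi*y_{i+1}) = -9*(-2) - 10*(-3) + 9*(-2) + 10*5 = 80
sum(yi*x_{i+1}) = 5*(-10) - 2*9 - 3*10 - 2*(-9) = -80
Area = |80 + 80|/2 = 160/2 = 80.0000

80.0000 sq units


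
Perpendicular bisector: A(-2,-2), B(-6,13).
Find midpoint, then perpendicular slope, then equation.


Midpoint = (-4, 5.5)
Slope of AB = dy/dx = 15/(-4) = -3.7500
Perp slope = -dx/dy = 4/15 = 0.2667
b = My - (perp slope)*Mx = 5.5 + (-4*(-4))/15 = 5.5 + 1.0667 = 6.5667

y = 0.2667x + 6.5667


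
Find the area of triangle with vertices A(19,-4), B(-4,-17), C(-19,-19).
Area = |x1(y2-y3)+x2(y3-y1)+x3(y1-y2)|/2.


19*(-17+ 19) = 38
-4*(-19+ 4) = 60
-19*(-4+ 17) = -247
sum = -149
Area = |-149|/2 = 74.5000

74.5000 sq units


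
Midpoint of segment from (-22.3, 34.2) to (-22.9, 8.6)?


Mx = (-22.3 - 22.9)/2 = -45.2/2 = -22.6000
My = (34.2 + 8.6)/2 = 42.8/2 = 21.4000

(-22.6000, 21.4000)


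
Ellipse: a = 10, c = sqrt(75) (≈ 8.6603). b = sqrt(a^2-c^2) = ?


b^2 = 10^2 - (sqrt(75))^2 = 100 - 75 = 25
b = sqrt(25) = 5

b = 5


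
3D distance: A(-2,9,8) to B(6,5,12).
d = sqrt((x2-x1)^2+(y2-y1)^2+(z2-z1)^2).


dx=8, dy=-4, dz=4
d = sqrt(64+16+16) = sqrt(96) = 9.7980

9.7980


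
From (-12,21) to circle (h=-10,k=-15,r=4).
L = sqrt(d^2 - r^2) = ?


d = sqrt((-12+ 10)^2 + (21+ 15)^2) = sqrt(4+1296) = 36.0555
L = sqrt(1300.0000 - 16) = sqrt(1284.0000) = 35.8329

35.8329


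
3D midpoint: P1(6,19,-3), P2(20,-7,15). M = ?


Mx = (6+20)/2 = 13.0000
My = (19- 7)/2 = 6.0000
Mz = (-3+15)/2 = 6.0000

M = (13.0000, 6.0000, 6.0000)


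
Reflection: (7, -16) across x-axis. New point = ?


Reflection rule for x-axis: (x, -y)
(7, -16) -> (7, 16)

(7, 16)


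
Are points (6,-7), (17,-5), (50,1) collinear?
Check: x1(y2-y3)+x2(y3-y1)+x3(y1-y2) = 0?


6*(-5-1) + 17*(1+ 7) + 50*(-7+ 5)
= -36 + 136 - 100 = 0

Yes, collinear (determinant = 0)


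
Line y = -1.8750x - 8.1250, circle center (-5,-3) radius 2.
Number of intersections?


Substitute y = -1.8750x - 8.1250: (x+ 5)^2 + (-1.8750x- 8.1250+ 3)^2 = 4
Expand to Ax^2 + Bx + C = 0, where b-k = -5.125
A = 1+m^2 = 4.515625
B = 2(m(b-k) - h) = 2(-1.8750*(-5.125) + 5) = 29.21875
C = h^2 + (b-k)^2 - r^2 = 25 + 26.265625 - 4 = 47.265625
disc = B^2-4AC = 853.7354 - 853.7354 = 0
disc = 0

1 intersection point (tangent)


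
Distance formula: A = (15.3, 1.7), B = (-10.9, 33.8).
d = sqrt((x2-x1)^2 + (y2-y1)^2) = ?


dx = -10.9 - 15.3 = -26.2
dy = 33.8 - 1.7 = 32.1
d = sqrt(686.44 + 1030.41) = sqrt(1716.85) = 41.4349

41.4349


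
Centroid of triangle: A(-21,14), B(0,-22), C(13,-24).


Gx = (-21+0+13)/3 = -8/3 = -2.6667
Gy = (14- 22- 24)/3 = -32/3 = -10.6667

G = (-2.6667, -10.6667)


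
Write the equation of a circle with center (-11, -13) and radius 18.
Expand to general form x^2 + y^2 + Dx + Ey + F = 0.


(x+ 11)^2 + (y+ 13)^2 = 18^2
D = -2h = 22, E = -2k = 26
F = h^2+k^2-r^2 = 121+169-324 = -34

x^2 + y^2 + 22x + 26y - 34 = 0


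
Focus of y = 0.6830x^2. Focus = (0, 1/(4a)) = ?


a = 0.6830
4a = 2.7320
focus = (0, 1/2.7320) = (0, 0.3660)

Focus = (0, 0.3660)


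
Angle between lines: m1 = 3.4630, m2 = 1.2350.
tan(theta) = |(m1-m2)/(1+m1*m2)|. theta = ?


m1-m2 = 2.228
1+m1*m2 = 5.276805
tan(theta) = |2.228/5.276805| = 0.422225
theta = arctan(|2.228/5.276805|) = 22.8907 degrees (acute angle)

22.8907 degrees


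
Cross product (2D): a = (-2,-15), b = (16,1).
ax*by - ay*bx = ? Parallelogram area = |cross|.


cross = -2*1 + 15*16 = -2 + 240 = 238
Parallelogram area = |238| = 238

cross = 238, parallelogram area = 238


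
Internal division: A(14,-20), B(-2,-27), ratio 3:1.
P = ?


Px = (3*(-2) + 1*14)/4 = 8/4 = 2.0000
Py = (3*(-27) + 1*(-20))/4 = -101/4 = -25.2500

P = (2.0000, -25.2500)


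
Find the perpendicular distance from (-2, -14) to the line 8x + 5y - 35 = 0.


|8*(-2) + 5*(-14) - 35| = |-121| = 121
sqrt(64 + 25) = sqrt(89) = 9.4340
d = 121/sqrt(89) = 12.8260

12.8260


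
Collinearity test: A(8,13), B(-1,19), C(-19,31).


8*(19-31) - 1*(31-13) - 19*(13-19)
= -96 - 18 + 114 = 0

Yes, collinear (determinant = 0)


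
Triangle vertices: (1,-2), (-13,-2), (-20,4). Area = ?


1*(-2-4) = -6
-13*(4+ 2) = -78
-20*(-2+ 2) = 0
sum = -84
Area = |-84|/2 = 42.0000

42.0000 sq units


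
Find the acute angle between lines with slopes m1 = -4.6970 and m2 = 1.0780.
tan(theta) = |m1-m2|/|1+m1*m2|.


m1-m2 = -5.775
1+m1*m2 = -4.063366
tan(theta) = |-5.775/(-4.063366)| = 1.421235
theta = arctan(|-5.775/(-4.063366)|) = 54.8693 degrees (acute angle)

54.8693 degrees


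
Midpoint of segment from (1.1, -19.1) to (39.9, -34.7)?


Mx = (1.1 + 39.9)/2 = 41.0/2 = 20.5000
My = (-19.1 - 34.7)/2 = -53.8/2 = -26.9000

(20.5000, -26.9000)


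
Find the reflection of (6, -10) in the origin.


Reflection rule for origin: (-x, -y)
(6, -10) -> (-6, 10)

(-6, 10)


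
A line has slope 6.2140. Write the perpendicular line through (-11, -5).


Perpendicular slope = -1/m1 = -1/6.2140 = -0.1609
b2 = y0 - m2*x0 = -5 - 11/6.2140 = -5 - 1.7702 = -6.7702

y = -0.1609x - 6.7702


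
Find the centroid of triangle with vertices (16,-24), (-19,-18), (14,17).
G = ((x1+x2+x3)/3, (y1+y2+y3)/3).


Gx = (16- 19+14)/3 = 11/3 = 3.6667
Gy = (-24- 18+17)/3 = -25/3 = -8.3333

G = (3.6667, -8.3333)


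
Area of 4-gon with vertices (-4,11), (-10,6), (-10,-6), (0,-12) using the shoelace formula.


sum(xi*y_{i+1}) = -4*6 - 10*(-6) - 10*(-12) + 0*11 = 156
sum(yi*x_{i+1}) = 11*(-10) + 6*(-10) - 6*0 - 12*(-4) = -122
Area = |156 + 122|/2 = 278/2 = 139.0000

139.0000 sq units


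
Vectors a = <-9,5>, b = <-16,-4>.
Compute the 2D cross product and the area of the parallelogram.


cross = -9*(-4) - 5*(-16) = 36 + 80 = 116
Parallelogram area = |116| = 116

cross = 116, parallelogram area = 116


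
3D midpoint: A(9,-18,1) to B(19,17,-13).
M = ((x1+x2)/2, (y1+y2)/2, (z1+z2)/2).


Mx = (9+19)/2 = 14.0000
My = (-18+17)/2 = -0.5000
Mz = (1- 13)/2 = -6.0000

M = (14.0000, -0.5000, -6.0000)


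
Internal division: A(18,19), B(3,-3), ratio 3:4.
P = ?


Px = (3*3 + 4*18)/7 = 81/7 = 11.5714
Py = (3*(-3) + 4*19)/7 = 67/7 = 9.5714

P = (11.5714, 9.5714)


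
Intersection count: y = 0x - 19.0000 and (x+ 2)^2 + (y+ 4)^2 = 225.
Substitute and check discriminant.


Substitute y = 0x - 19.0000: (x+ 2)^2 + (0x- 19.0000+ 4)^2 = 225
Expand to Ax^2 + Bx + C = 0, where b-k = -15
A = 1+m^2 = 1
B = 2(m(b-k) - h) = 2(0*(-15) + 2) = 4
C = h^2 + (b-k)^2 - r^2 = 4 + 225 - 225 = 4
disc = B^2-4AC = 16.0000 - 16.0000 = 0
disc = 0

1 intersection point (tangent)


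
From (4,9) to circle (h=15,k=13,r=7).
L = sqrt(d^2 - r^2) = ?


d = sqrt((4-15)^2 + (9-13)^2) = sqrt(121+16) = 11.7047
L = sqrt(137.0000 - 49) = sqrt(88.0000) = 9.3808

9.3808


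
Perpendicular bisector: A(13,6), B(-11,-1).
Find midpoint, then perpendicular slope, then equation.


Midpoint = (1, 2.5)
Slope of AB = dy/dx = -7/(-24) = 0.2917
Perp slope = -dx/dy = -24/7 = -3.4286
b = My - (perp slope)*Mx = 2.5 + (-24*1)/(-7) = 2.5 + 3.4286 = 5.9286

y = -3.4286x + 5.9286


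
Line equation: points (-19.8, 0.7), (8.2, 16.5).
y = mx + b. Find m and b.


m = (15.8)/(28.0) = 0.5643
b = y1 - m*x1 = 0.7 - (15.8*(-19.8))/(28.0) = 0.7 + 11.1729 = 11.8729

y = 0.5643x + 11.8729


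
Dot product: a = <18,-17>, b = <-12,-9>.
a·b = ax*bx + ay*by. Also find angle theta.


a·b = 18*(-12) - 17*(-9) = -216 + 153 = -63
|a| = sqrt(324+289) = 24.7588
|b| = sqrt(144+81) = 15.0000
cos(theta) = -63/(sqrt(613)*sqrt(225)) = -63/sqrt(137925) = -0.169636
theta = arccos(-63/sqrt(137925)) = 99.7667 degrees

a·b = -63, theta = 99.7667 deg


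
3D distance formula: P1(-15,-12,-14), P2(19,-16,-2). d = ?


dx=34, dy=-4, dz=12
d = sqrt(1156+16+144) = sqrt(1316) = 36.2767

36.2767


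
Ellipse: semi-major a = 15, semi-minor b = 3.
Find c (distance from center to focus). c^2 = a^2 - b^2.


c^2 = 15^2 - 3^2 = 225 - 9 = 216
c = sqrt(216) = 14.6969

c = 14.6969


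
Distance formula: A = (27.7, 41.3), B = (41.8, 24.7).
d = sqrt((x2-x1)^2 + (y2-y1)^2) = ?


dx = 41.8 - 27.7 = 14.1
dy = 24.7 - 41.3 = -16.6
d = sqrt(198.81 + 275.56) = sqrt(474.37) = 21.7800

21.7800


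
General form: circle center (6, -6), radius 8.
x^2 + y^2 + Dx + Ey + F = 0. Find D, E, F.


(x-6)^2 + (y+ 6)^2 = 8^2
D = -2h = -12, E = -2k = 12
F = h^2+k^2-r^2 = 36+36-64 = 8

D = -12, E = 12, F = 8


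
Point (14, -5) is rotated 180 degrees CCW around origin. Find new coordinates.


cos(180) = -1, sin(180) = 0
x' = 14*(-1) + 5*0 = -14
y' = 14*0 - 5*(-1) = 5

(-14, 5)


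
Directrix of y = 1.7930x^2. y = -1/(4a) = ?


a = 1.7930
1/(4a) = 0.1394
directrix: y = -0.1394 = -0.1394

y = -0.1394


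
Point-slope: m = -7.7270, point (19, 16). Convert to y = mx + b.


y - 16 = -7.7270(x - 19)
y = -7.7270x + 16 + 7.7270*19
y = -7.7270x + 162.8130

y = -7.7270x + 162.8130


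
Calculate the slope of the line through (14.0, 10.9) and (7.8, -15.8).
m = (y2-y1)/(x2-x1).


dy = -15.8 - 10.9 = -26.7
dx = 7.8 - 14.0 = -6.2
m = -26.7/(-6.2) = 4.3065

m = 4.3065


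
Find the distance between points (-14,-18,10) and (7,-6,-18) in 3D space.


dx=21, dy=12, dz=-28
d = sqrt(441+144+784) = sqrt(1369) = 37.0000

37.0000


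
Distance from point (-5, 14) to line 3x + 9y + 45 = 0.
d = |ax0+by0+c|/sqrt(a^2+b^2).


|3*(-5) + 9*14 + 45| = |156| = 156
sqrt(9 + 81) = sqrt(90) = 9.4868
d = 156/sqrt(90) = 16.4438

16.4438


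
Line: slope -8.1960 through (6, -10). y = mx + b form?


y + 10 = -8.1960(x - 6)
y = -8.1960x - 10 + 8.1960*6
y = -8.1960x + 39.1760

y = -8.1960x + 39.1760


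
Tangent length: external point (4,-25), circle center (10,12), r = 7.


d = sqrt((4-10)^2 + (-25-12)^2) = sqrt(36+1369) = 37.4833
L = sqrt(1405.0000 - 49) = sqrt(1356.0000) = 36.8239

36.8239


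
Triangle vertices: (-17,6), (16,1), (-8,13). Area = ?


-17*(1-13) = 204
16*(13-6) = 112
-8*(6-1) = -40
sum = 276
Area = |276|/2 = 138.0000

138.0000 sq units


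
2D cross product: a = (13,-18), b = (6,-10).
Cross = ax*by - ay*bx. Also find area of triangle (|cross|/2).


cross = 13*(-10) + 18*6 = -130 + 108 = -22
Triangle area = |-22|/2 = 22/2 = 11.0000

cross = -22, triangle area = 11.0000


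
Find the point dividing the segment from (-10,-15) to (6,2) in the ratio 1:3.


Px = (1*6 + 3*(-10))/4 = -24/4 = -6.0000
Py = (1*2 + 3*(-15))/4 = -43/4 = -10.7500

P = (-6.0000, -10.7500)


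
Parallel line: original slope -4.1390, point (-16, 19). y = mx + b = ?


Parallel lines have equal slopes.
m2 = -4.1390
b2 = 19 + 4.1390*(-16) = -47.2240

y = -4.1390x - 47.2240


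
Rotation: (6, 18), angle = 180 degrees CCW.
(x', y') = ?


cos(180) = -1, sin(180) = 0
x' = 6*(-1) - 18*0 = -6
y' = 6*0 + 18*(-1) = -18

(-6, -18)


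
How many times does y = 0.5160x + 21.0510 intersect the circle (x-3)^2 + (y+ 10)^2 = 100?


Substitute y = 0.5160x + 21.0510: (x-3)^2 + (0.5160x+21.0510+ 10)^2 = 100
Expand to Ax^2 + Bx + C = 0, where b-k = 31.051
A = 1+m^2 = 1.266256
B = 2(m(b-k) - h) = 2(0.5160*31.051 - 3) = 26.044632
C = h^2 + (b-k)^2 - r^2 = 9 + 964.164601 - 100 = 873.164601
disc = B^2-4AC = 678.3229 - 4422.5997 = -3744.2768
disc < 0

0 intersection points


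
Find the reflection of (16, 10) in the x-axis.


Reflection rule for x-axis: (x, -y)
(16, 10) -> (16, -10)

(16, -10)


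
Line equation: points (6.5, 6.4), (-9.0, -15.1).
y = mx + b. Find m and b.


m = (-21.5)/(-15.5) = 1.3871
b = y1 - m*x1 = 6.4 - (-21.5*6.5)/(-15.5) = 6.4 - 9.0161 = -2.6161

y = 1.3871x - 2.6161


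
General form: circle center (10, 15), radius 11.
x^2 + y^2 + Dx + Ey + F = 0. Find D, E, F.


(x-10)^2 + (y-15)^2 = 11^2
D = -2h = -20, E = -2k = -30
F = h^2+k^2-r^2 = 100+225-121 = 204

D = -20, E = -30, F = 204


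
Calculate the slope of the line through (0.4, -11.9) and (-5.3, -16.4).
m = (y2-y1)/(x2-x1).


dy = -16.4 + 11.9 = -4.5
dx = -5.3 - 0.4 = -5.7
m = -4.5/(-5.7) = 0.7895

m = 0.7895


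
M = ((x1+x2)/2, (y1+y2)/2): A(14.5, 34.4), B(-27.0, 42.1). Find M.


Mx = (14.5 - 27.0)/2 = -12.5/2 = -6.2500
My = (34.4 + 42.1)/2 = 76.5/2 = 38.2500

(-6.2500, 38.2500)


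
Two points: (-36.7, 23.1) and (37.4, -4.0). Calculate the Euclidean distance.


dx = 37.4 + 36.7 = 74.1
dy = -4.0 - 23.1 = -27.1
d = sqrt(5490.81 + 734.41) = sqrt(6225.22) = 78.9001

78.9001


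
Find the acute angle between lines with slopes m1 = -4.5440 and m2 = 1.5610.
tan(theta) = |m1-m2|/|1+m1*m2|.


m1-m2 = -6.105
1+m1*m2 = -6.093184
tan(theta) = |-6.105/(-6.093184)| = 1.001939
theta = arctan(|-6.105/(-6.093184)|) = 45.0555 degrees (acute angle)

45.0555 degrees


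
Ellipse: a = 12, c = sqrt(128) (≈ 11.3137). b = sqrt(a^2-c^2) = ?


b^2 = 12^2 - (sqrt(128))^2 = 144 - 128 = 16
b = sqrt(16) = 4

b = 4


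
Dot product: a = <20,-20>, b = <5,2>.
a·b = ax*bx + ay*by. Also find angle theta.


a·b = 20*5 - 20*2 = 100 - 40 = 60
|a| = sqrt(400+400) = 28.2843
|b| = sqrt(25+4) = 5.3852
cos(theta) = 60/(sqrt(800)*sqrt(29)) = 60/sqrt(23200) = 0.393919
theta = arccos(60/sqrt(23200)) = 66.8014 degrees

a·b = 60, theta = 66.8014 deg


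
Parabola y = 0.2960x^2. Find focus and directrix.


a = 0.2960
1/(4a) = 0.8446
Focus = (0, 0.8446)
Directrix: y = -0.8446

Focus = (0, 0.8446), Directrix: y = -0.8446


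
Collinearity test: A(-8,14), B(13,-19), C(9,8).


-8*(-19-8) + 13*(8-14) + 9*(14+ 19)
= 216 - 78 + 297 = 435

No, not collinear (determinant = 435)


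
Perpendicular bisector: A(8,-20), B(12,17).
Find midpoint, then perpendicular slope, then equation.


Midpoint = (10, -1.5)
Slope of AB = dy/dx = 37/4 = 9.2500
Perp slope = -dx/dy = -4/37 = -0.1081
b = My - (perp slope)*Mx = -1.5 + (4*10)/37 = -1.5 + 1.0811 = -0.4189

y = -0.1081x - 0.4189


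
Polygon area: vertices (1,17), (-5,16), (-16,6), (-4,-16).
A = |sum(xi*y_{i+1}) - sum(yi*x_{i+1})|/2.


sum(xi*y_{i+1}) = 1*16 - 5*6 - 16*(-16) - 4*17 = 174
sum(yi*x_{i+1}) = 17*(-5) + 16*(-16) + 6*(-4) - 16*1 = -381
Area = |174 + 381|/2 = 555/2 = 277.5000

277.5000 sq units


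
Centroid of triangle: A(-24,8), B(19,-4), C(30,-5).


Gx = (-24+19+30)/3 = 25/3 = 8.3333
Gy = (8- 4- 5)/3 = -1/3 = -0.3333

G = (8.3333, -0.3333)


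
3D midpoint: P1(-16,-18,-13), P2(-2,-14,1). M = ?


Mx = (-16- 2)/2 = -9.0000
My = (-18- 14)/2 = -16.0000
Mz = (-13+1)/2 = -6.0000

M = (-9.0000, -16.0000, -6.0000)


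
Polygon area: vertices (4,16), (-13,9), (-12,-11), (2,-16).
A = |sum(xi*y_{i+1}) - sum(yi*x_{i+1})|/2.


sum(xi*y_{i+1}) = 4*9 - 13*(-11) - 12*(-16) + 2*16 = 403
sum(yi*x_{i+1}) = 16*(-13) + 9*(-12) - 11*2 - 16*4 = -402
Area = |403 + 402|/2 = 805/2 = 402.5000

402.5000 sq units


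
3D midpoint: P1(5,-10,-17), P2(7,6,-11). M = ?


Mx = (5+7)/2 = 6.0000
My = (-10+6)/2 = -2.0000
Mz = (-17- 11)/2 = -14.0000

M = (6.0000, -2.0000, -14.0000)


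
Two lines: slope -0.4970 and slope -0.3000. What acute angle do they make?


m1-m2 = -0.197
1+m1*m2 = 1.1491
tan(theta) = |-0.197/1.1491| = 0.171439
theta = arctan(|-0.197/1.1491|) = 9.7281 degrees (acute angle)

9.7281 degrees


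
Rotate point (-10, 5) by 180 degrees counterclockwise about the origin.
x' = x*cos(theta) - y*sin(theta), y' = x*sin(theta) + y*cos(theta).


cos(180) = -1, sin(180) = 0
x' = -10*(-1) - 5*0 = 10
y' = -10*0 + 5*(-1) = -5

(10, -5)


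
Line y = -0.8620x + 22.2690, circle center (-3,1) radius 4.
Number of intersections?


Substitute y = -0.8620x + 22.2690: (x+ 3)^2 + (-0.8620x+22.2690-1)^2 = 16
Expand to Ax^2 + Bx + C = 0, where b-k = 21.269
A = 1+m^2 = 1.743044
B = 2(m(b-k) - h) = 2(-0.8620*21.269 + 3) = -30.667756
C = h^2 + (b-k)^2 - r^2 = 9 + 452.370361 - 16 = 445.370361
disc = B^2-4AC = 940.5113 - 3105.2005 = -2164.6892
disc < 0

0 intersection points


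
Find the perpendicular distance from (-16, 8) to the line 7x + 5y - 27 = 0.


|7*(-16) + 5*8 - 27| = |-99| = 99
sqrt(49 + 25) = sqrt(74) = 8.6023
d = 99/sqrt(74) = 11.5085

11.5085


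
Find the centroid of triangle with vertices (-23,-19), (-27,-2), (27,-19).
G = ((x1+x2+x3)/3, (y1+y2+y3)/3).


Gx = (-23- 27+27)/3 = -23/3 = -7.6667
Gy = (-19- 2- 19)/3 = -40/3 = -13.3333

G = (-7.6667, -13.3333)


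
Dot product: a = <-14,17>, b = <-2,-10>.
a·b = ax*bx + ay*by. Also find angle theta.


a·b = -14*(-2) + 17*(-10) = 28 - 170 = -142
|a| = sqrt(196+289) = 22.0227
|b| = sqrt(4+100) = 10.1980
cos(theta) = -142/(sqrt(485)*sqrt(104)) = -142/sqrt(50440) = -0.632267
theta = arccos(-142/sqrt(50440)) = 129.2176 degrees

a·b = -142, theta = 129.2176 deg


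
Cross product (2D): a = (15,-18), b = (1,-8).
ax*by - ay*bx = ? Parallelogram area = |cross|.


cross = 15*(-8) + 18*1 = -120 + 18 = -102
Parallelogram area = |-102| = 102

cross = -102, parallelogram area = 102
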